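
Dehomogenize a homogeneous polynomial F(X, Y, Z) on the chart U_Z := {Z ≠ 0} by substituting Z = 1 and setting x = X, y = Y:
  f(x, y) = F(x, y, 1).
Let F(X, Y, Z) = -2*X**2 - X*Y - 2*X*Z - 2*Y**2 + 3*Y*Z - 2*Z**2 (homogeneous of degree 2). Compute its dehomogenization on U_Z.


f(x, y) = -2*x**2 - x*y - 2*x - 2*y**2 + 3*y - 2

On U_Z we set Z = 1. Each monomial c·X^i·Y^j·Z^k in F becomes c·x^i·y^j·1^k = c·x^i·y^j.
Substituting Z = 1: F(X, Y, 1) = -2*x**2 - x*y - 2*x - 2*y**2 + 3*y - 2.
Note: deg(f) ≤ deg(F) = 2; strict inequality happens when F is divisible by Z (lost terms).


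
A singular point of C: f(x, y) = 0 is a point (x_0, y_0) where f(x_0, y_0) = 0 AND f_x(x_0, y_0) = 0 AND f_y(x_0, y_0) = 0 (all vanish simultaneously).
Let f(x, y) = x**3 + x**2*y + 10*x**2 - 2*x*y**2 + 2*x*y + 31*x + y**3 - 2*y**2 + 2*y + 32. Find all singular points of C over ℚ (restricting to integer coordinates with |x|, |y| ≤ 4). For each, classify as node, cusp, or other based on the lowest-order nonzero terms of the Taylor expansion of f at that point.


Singular points: {(-3, -1)}; classification: cusp.

Compute partial derivatives:
  f_x = 3*x**2 + 2*x*y + 20*x - 2*y**2 + 2*y + 31.
  f_y = x**2 - 4*x*y + 2*x + 3*y**2 - 4*y + 2.
Scan x_0 ∈ {−4, ..., 4}. For each x_0, f_y(x_0, y) is a polynomial in y; find its integer roots y ∈ {−4, ..., 4}, then test f_x and f at those candidates.
  x = -4: f_y(-4, y) = 3*y**2 + 12*y + 10; no integer root y with |y| ≤ 4.
  x = -3: f_y(-3, y) = 3*y**2 + 8*y + 5; vanishes at y ∈ {-1}. (-3, -1): f_x = 0, f = 0 — SINGULAR.
  x = -2: f_y(-2, y) = 3*y**2 + 4*y + 2; no integer root y with |y| ≤ 4.
  x = -1: f_y(-1, y) = 3*y**2 + 1; no integer root y with |y| ≤ 4.
  x = 0: f_y(0, y) = 3*y**2 - 4*y + 2; no integer root y with |y| ≤ 4.
  x = 1: f_y(1, y) = 3*y**2 - 8*y + 5; vanishes at y ∈ {1}. (1, 1): f_x = 56 ≠ 0.
  x = 2: f_y(2, y) = 3*y**2 - 12*y + 10; no integer root y with |y| ≤ 4.
  x = 3: f_y(3, y) = 3*y**2 - 16*y + 17; no integer root y with |y| ≤ 4.
  x = 4: f_y(4, y) = 3*y**2 - 20*y + 26; no integer root y with |y| ≤ 4.
Only singular point on the grid: (-3, -1).
Classify: substitute x = -3 + u, y = -1 + v and expand: f = u**3 + u**2*v - 2*u*v**2 + v**3 + v**2.
No constant or linear terms (consistent with a singular point). Quadratic part: v**2. Cubic part: u**3 + u**2*v - 2*u*v**2 + v**3.
The quadratic part v**2 is a perfect square, so there is a single (double) tangent line v = 0, i.e. y = -1. Restricting the cubic part to that line (v = 0) leaves u**3 ≠ 0, so f is not divisible by v and the branch is v² ≈ -u**3 to lowest order — this is a cusp.
Classification: cusp.


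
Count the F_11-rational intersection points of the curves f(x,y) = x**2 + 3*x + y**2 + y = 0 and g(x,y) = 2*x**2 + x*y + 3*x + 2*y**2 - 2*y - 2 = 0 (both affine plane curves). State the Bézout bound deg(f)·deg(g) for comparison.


Common zeros: {(2, 7), (10, 9)}; count = 2; Bézout bound = 4.

deg(f) = 2, deg(g) = 2, so Bézout bound = 4.
Scan x ∈ F_11. For each x, list the y ∈ F_11 with f(x, y) ≡ 0 and those with g(x, y) ≡ 0 (mod 11); the common zeros in that column are the intersection.
  x = 0: f ≡ 0 at y ∈ {0, 10}; g ≡ 0 at y ∈ {4, 8}; common: ∅.
  x = 1: f ≡ 0 at y ∈ ∅; g ≡ 0 at y ∈ ∅; common: ∅.
  x = 2: f ≡ 0 at y ∈ {3, 7}; g ≡ 0 at y ∈ {4, 7}; common: {7}.
  x = 3: f ≡ 0 at y ∈ ∅; g ≡ 0 at y ∈ ∅; common: ∅.
  x = 4: f ≡ 0 at y ∈ ∅; g ≡ 0 at y ∈ {3, 7}; common: ∅.
  x = 5: f ≡ 0 at y ∈ ∅; g ≡ 0 at y ∈ {2}; common: ∅.
  x = 6: f ≡ 0 at y ∈ {3, 7}; g ≡ 0 at y ∈ {0, 9}; common: ∅.
  x = 7: f ≡ 0 at y ∈ ∅; g ≡ 0 at y ∈ ∅; common: ∅.
  x = 8: f ≡ 0 at y ∈ {0, 10}; g ≡ 0 at y ∈ ∅; common: ∅.
  x = 9: f ≡ 0 at y ∈ {1, 9}; g ≡ 0 at y ∈ {0, 2}; common: ∅.
  x = 10: f ≡ 0 at y ∈ {1, 9}; g ≡ 0 at y ∈ {9}; common: {9}.
Collecting: common zeros = {(2, 7), (10, 9)}, so the count is 2.
Comparison with the Bézout bound: 2 ≤ 4 = deg(f)·deg(g), as expected for curves with no common component (the affine F_11-count falls short of the bound because intersections may lie at infinity, over extension fields, or carry multiplicity).


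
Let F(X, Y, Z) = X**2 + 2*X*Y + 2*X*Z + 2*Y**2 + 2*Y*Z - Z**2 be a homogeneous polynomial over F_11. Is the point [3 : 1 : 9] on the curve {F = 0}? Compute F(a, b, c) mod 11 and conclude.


F(3,1,9) ≡ 8 (mod 11); P is NOT on the curve.

Evaluate F(3, 1, 9) term-by-term (mod 11).
  X**2 ↦ 1·9·1·1 = 9
  2*X*Y ↦ 2·3·1·1 = 6
  2*X*Z ↦ 2·3·1·9 = 54
  2*Y**2 ↦ 2·1·1·1 = 2
  2*Y*Z ↦ 2·1·1·9 = 18
  -Z**2 ↦ -1·1·1·81 = -81
Sum: F(3, 1, 9) = (9) + (6) + (54) + (2) + (18) + (-81) = 8.
Reducing mod 11: 8 ≡ 8 (mod 11).
Since F(a, b, c) ≡ 8 ≠ 0 (mod 11), P does NOT lie on the curve.


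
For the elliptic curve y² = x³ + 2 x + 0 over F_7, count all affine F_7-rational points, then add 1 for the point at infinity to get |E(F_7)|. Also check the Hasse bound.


Affine points = {(0, 0), (4, 3), (4, 4), (5, 3), (5, 4), (6, 2), (6, 5)}; affine count = 7; |E(F_7)| = 8.

Discriminant check: Δ ∝ 4a³ + 27b² = 4·2³ + 27·0² = 4·8 + 27·0 ≡ 4 (mod 7). Nonzero ⇒ E is nonsingular.
For each x ∈ F_7, compute rhs = x³ + 2·x + 0 mod 7, then count y ∈ F_7 with y² ≡ rhs.
  x = 0: rhs = 0, matching y values: 0 (1 points).
  x = 1: rhs = 3, matching y values: none (0 points).
  x = 2: rhs = 5, matching y values: none (0 points).
  x = 3: rhs = 5, matching y values: none (0 points).
  x = 4: rhs = 2, matching y values: 3, 4 (2 points).
  x = 5: rhs = 2, matching y values: 3, 4 (2 points).
  x = 6: rhs = 4, matching y values: 2, 5 (2 points).
Total affine count: 7.
Full point count |E(F_7)| = 7 + 1 = 8.
Hasse bound: |8 − (7+1)| = |0| = 0 ≤ 2√7 ≈ 5.2915 ✓.


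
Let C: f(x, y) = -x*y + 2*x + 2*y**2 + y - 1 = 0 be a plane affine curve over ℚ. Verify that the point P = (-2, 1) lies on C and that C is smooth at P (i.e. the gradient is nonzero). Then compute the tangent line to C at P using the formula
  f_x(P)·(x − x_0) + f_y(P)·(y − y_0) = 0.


Tangent line at P: x + 7*y - 5 = 0.

Step 1: f(-2, 1) = 0, so P lies on C.
Step 2: partial derivatives
  f_x(x, y) = 2 - y, f_y(x, y) = -x + 4*y + 1.
  f_x(P) = 1, f_y(P) = 7 (gradient nonzero, so P is smooth).
Step 3: tangent line at P: 1·(x − -2) + 7·(y − 1) = 0.
Expanding: x + 7*y - 5 = 0.


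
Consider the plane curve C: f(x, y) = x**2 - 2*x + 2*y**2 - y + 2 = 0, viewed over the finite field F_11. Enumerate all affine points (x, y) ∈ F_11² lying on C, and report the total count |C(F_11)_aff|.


Affine F_11-points: {(1, 8), (1, 9), (3, 2), (3, 4), (4, 1), (4, 5), (9, 1), (9, 5), (10, 2), (10, 4)}; count = 10.

For each of the 121 pairs (x, y) ∈ F_11², evaluate f(x, y) mod 11. Record the zeros.
  x = 0: [0↦2, 1↦3, 2↦8, 3↦6, 4↦8, 5↦3, 6↦2, 7↦5, 8↦1, 9↦1, 10↦5]  zeros at y ∈ ∅
  x = 1: [0↦1, 1↦2, 2↦7, 3↦5, 4↦7, 5↦2, 6↦1, 7↦4, 8↦0, 9↦0, 10↦4]  zeros at y ∈ {8, 9}
  x = 2: [0↦2, 1↦3, 2↦8, 3↦6, 4↦8, 5↦3, 6↦2, 7↦5, 8↦1, 9↦1, 10↦5]  zeros at y ∈ ∅
  x = 3: [0↦5, 1↦6, 2↦0, 3↦9, 4↦0, 5↦6, 6↦5, 7↦8, 8↦4, 9↦4, 10↦8]  zeros at y ∈ {2, 4}
  x = 4: [0↦10, 1↦0, 2↦5, 3↦3, 4↦5, 5↦0, 6↦10, 7↦2, 8↦9, 9↦9, 10↦2]  zeros at y ∈ {1, 5}
  x = 5: [0↦6, 1↦7, 2↦1, 3↦10, 4↦1, 5↦7, 6↦6, 7↦9, 8↦5, 9↦5, 10↦9]  zeros at y ∈ ∅
  x = 6: [0↦4, 1↦5, 2↦10, 3↦8, 4↦10, 5↦5, 6↦4, 7↦7, 8↦3, 9↦3, 10↦7]  zeros at y ∈ ∅
  x = 7: [0↦4, 1↦5, 2↦10, 3↦8, 4↦10, 5↦5, 6↦4, 7↦7, 8↦3, 9↦3, 10↦7]  zeros at y ∈ ∅
  x = 8: [0↦6, 1↦7, 2↦1, 3↦10, 4↦1, 5↦7, 6↦6, 7↦9, 8↦5, 9↦5, 10↦9]  zeros at y ∈ ∅
  x = 9: [0↦10, 1↦0, 2↦5, 3↦3, 4↦5, 5↦0, 6↦10, 7↦2, 8↦9, 9↦9, 10↦2]  zeros at y ∈ {1, 5}
  x = 10: [0↦5, 1↦6, 2↦0, 3↦9, 4↦0, 5↦6, 6↦5, 7↦8, 8↦4, 9↦4, 10↦8]  zeros at y ∈ {2, 4}
Collecting zeros: affine points = {(1, 8), (1, 9), (3, 2), (3, 4), (4, 1), (4, 5), (9, 1), (9, 5), (10, 2), (10, 4)}.
Total count |C(F_11)_aff| = 10.


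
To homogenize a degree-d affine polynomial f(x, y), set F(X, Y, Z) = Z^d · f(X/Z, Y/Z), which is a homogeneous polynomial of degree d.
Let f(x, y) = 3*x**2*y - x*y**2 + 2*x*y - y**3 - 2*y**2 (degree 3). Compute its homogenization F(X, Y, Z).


F(X, Y, Z) = 3*X**2*Y - X*Y**2 + 2*X*Y*Z - Y**3 - 2*Y**2*Z

deg(f) = 3.
Substitute x = X/Z, y = Y/Z into f, then multiply by Z^3.
  monomial 3·x^2·y^1 ↦ 3·X^2·Y^1·Z^0.
  monomial -1·x^1·y^2 ↦ -1·X^1·Y^2·Z^0.
  monomial 2·x^1·y^1 ↦ 2·X^1·Y^1·Z^1.
  monomial -1·x^0·y^3 ↦ -1·X^0·Y^3·Z^0.
  monomial -2·x^0·y^2 ↦ -2·X^0·Y^2·Z^1.
Collecting: F(X, Y, Z) = 3*X**2*Y - X*Y**2 + 2*X*Y*Z - Y**3 - 2*Y**2*Z.


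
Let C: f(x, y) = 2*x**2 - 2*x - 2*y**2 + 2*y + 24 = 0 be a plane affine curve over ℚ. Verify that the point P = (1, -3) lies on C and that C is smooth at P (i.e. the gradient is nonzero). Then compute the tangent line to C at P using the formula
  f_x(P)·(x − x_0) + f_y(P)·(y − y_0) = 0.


Tangent line at P: 2*x + 14*y + 40 = 0.

Step 1: f(1, -3) = 0, so P lies on C.
Step 2: partial derivatives
  f_x(x, y) = 4*x - 2, f_y(x, y) = 2 - 4*y.
  f_x(P) = 2, f_y(P) = 14 (gradient nonzero, so P is smooth).
Step 3: tangent line at P: 2·(x − 1) + 14·(y − -3) = 0.
Expanding: 2*x + 14*y + 40 = 0.


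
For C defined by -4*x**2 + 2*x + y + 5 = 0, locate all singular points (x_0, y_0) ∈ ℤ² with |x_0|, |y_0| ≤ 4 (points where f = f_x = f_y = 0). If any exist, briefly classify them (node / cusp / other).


No singular points in the scanned grid; C is smooth there.

Compute partial derivatives:
  f_x = 2 - 8*x.
  f_y = 1.
f_y = 1 is a nonzero constant, so f_y never vanishes: no point (x, y) can satisfy f = f_x = f_y = 0. In particular no (x, y) ∈ {−4, ..., 4}² is singular; the curve is smooth.


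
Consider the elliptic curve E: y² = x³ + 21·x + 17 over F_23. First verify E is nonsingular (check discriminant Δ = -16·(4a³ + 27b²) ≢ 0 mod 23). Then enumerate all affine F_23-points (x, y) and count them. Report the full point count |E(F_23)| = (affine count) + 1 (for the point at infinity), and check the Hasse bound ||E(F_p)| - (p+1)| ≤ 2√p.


Affine points = {(1, 4), (1, 19), (4, 2), (4, 21), (7, 1), (7, 22), (10, 10), (10, 13), (13, 7), (13, 16), (15, 2), (15, 21), (21, 6), (21, 17), (22, 8), (22, 15)}; affine count = 16; |E(F_23)| = 17.

Discriminant check: Δ ∝ 4a³ + 27b² = 4·21³ + 27·17² = 4·9261 + 27·289 ≡ 20 (mod 23). Nonzero ⇒ E is nonsingular.
For each x ∈ F_23, compute rhs = x³ + 21·x + 17 mod 23, then count y ∈ F_23 with y² ≡ rhs.
  x = 0: rhs = 17, matching y values: none (0 points).
  x = 1: rhs = 16, matching y values: 4, 19 (2 points).
  x = 2: rhs = 21, matching y values: none (0 points).
  x = 3: rhs = 15, matching y values: none (0 points).
  x = 4: rhs = 4, matching y values: 2, 21 (2 points).
  x = 5: rhs = 17, matching y values: none (0 points).
  x = 6: rhs = 14, matching y values: none (0 points).
  x = 7: rhs = 1, matching y values: 1, 22 (2 points).
  x = 8: rhs = 7, matching y values: none (0 points).
  x = 9: rhs = 15, matching y values: none (0 points).
  x = 10: rhs = 8, matching y values: 10, 13 (2 points).
  x = 11: rhs = 15, matching y values: none (0 points).
  x = 12: rhs = 19, matching y values: none (0 points).
  x = 13: rhs = 3, matching y values: 7, 16 (2 points).
  x = 14: rhs = 19, matching y values: none (0 points).
  x = 15: rhs = 4, matching y values: 2, 21 (2 points).
  x = 16: rhs = 10, matching y values: none (0 points).
  x = 17: rhs = 20, matching y values: none (0 points).
  x = 18: rhs = 17, matching y values: none (0 points).
  x = 19: rhs = 7, matching y values: none (0 points).
  x = 20: rhs = 19, matching y values: none (0 points).
  x = 21: rhs = 13, matching y values: 6, 17 (2 points).
  x = 22: rhs = 18, matching y values: 8, 15 (2 points).
Total affine count: 16.
Full point count |E(F_23)| = 16 + 1 = 17.
Hasse bound: |17 − (23+1)| = |-7| = 7 ≤ 2√23 ≈ 9.5917 ✓.


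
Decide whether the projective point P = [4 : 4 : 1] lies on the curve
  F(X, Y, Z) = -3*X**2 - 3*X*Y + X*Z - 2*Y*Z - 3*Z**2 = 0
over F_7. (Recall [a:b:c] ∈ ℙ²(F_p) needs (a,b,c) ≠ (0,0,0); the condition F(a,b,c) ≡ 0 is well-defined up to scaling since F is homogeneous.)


F(4,4,1) ≡ 2 (mod 7); P is NOT on the curve.

Evaluate F(4, 4, 1) term-by-term (mod 7).
  -3*X**2 ↦ -3·16·1·1 = -48
  -3*X*Y ↦ -3·4·4·1 = -48
  X*Z ↦ 1·4·1·1 = 4
  -2*Y*Z ↦ -2·1·4·1 = -8
  -3*Z**2 ↦ -3·1·1·1 = -3
Sum: F(4, 4, 1) = (-48) + (-48) + (4) + (-8) + (-3) = -103.
Reducing mod 7: -103 ≡ 2 (mod 7).
Since F(a, b, c) ≡ 2 ≠ 0 (mod 7), P does NOT lie on the curve.


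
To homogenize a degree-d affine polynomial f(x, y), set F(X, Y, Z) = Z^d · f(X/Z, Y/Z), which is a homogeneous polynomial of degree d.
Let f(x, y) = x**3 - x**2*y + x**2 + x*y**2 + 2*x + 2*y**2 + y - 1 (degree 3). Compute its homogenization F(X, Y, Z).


F(X, Y, Z) = X**3 - X**2*Y + X**2*Z + X*Y**2 + 2*X*Z**2 + 2*Y**2*Z + Y*Z**2 - Z**3

deg(f) = 3.
Substitute x = X/Z, y = Y/Z into f, then multiply by Z^3.
  monomial 1·x^3·y^0 ↦ 1·X^3·Y^0·Z^0.
  monomial -1·x^2·y^1 ↦ -1·X^2·Y^1·Z^0.
  monomial 1·x^2·y^0 ↦ 1·X^2·Y^0·Z^1.
  monomial 1·x^1·y^2 ↦ 1·X^1·Y^2·Z^0.
  monomial 2·x^1·y^0 ↦ 2·X^1·Y^0·Z^2.
  monomial 2·x^0·y^2 ↦ 2·X^0·Y^2·Z^1.
  monomial 1·x^0·y^1 ↦ 1·X^0·Y^1·Z^2.
  monomial -1·x^0·y^0 ↦ -1·X^0·Y^0·Z^3.
Collecting: F(X, Y, Z) = X**3 - X**2*Y + X**2*Z + X*Y**2 + 2*X*Z**2 + 2*Y**2*Z + Y*Z**2 - Z**3.


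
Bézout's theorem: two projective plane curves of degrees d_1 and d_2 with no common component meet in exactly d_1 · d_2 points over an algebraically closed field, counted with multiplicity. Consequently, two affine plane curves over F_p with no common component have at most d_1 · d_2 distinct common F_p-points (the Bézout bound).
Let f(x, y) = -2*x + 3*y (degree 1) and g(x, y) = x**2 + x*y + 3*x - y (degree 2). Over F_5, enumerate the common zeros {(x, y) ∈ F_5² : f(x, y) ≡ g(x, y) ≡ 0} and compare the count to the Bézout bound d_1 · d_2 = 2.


Common zeros: {(0, 0)}; count = 1; Bézout bound = 2.

deg(f) = 1, deg(g) = 2, so Bézout bound = 2.
Scan x ∈ F_5. For each x, list the y ∈ F_5 with f(x, y) ≡ 0 and those with g(x, y) ≡ 0 (mod 5); the common zeros in that column are the intersection.
  x = 0: f ≡ 0 at y ∈ {0}; g ≡ 0 at y ∈ {0}; common: {0}.
  x = 1: f ≡ 0 at y ∈ {4}; g ≡ 0 at y ∈ ∅; common: ∅.
  x = 2: f ≡ 0 at y ∈ {3}; g ≡ 0 at y ∈ {0}; common: ∅.
  x = 3: f ≡ 0 at y ∈ {2}; g ≡ 0 at y ∈ {1}; common: ∅.
  x = 4: f ≡ 0 at y ∈ {1}; g ≡ 0 at y ∈ {4}; common: ∅.
Collecting: common zeros = {(0, 0)}, so the count is 1.
Comparison with the Bézout bound: 1 ≤ 2 = deg(f)·deg(g), as expected for curves with no common component (the affine F_5-count falls short of the bound because intersections may lie at infinity, over extension fields, or carry multiplicity).


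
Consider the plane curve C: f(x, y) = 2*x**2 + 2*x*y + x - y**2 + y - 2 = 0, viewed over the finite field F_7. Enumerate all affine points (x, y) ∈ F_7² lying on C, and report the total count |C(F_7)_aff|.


Affine F_7-points: {(0, 4), (2, 2), (2, 3), (4, 1), (5, 1), (5, 3), (6, 2), (6, 4)}; count = 8.

For each of the 49 pairs (x, y) ∈ F_7², evaluate f(x, y) mod 7. Record the zeros.
  x = 0: [0↦5, 1↦5, 2↦3, 3↦6, 4↦0, 5↦6, 6↦3]  zeros at y ∈ {4}
  x = 1: [0↦1, 1↦3, 2↦3, 3↦1, 4↦4, 5↦5, 6↦4]  zeros at y ∈ ∅
  x = 2: [0↦1, 1↦5, 2↦0, 3↦0, 4↦5, 5↦1, 6↦2]  zeros at y ∈ {2, 3}
  x = 3: [0↦5, 1↦4, 2↦1, 3↦3, 4↦3, 5↦1, 6↦4]  zeros at y ∈ ∅
  x = 4: [0↦6, 1↦0, 2↦6, 3↦3, 4↦5, 5↦5, 6↦3]  zeros at y ∈ {1}
  x = 5: [0↦4, 1↦0, 2↦1, 3↦0, 4↦4, 5↦6, 6↦6]  zeros at y ∈ {1, 3}
  x = 6: [0↦6, 1↦4, 2↦0, 3↦1, 4↦0, 5↦4, 6↦6]  zeros at y ∈ {2, 4}
Collecting zeros: affine points = {(0, 4), (2, 2), (2, 3), (4, 1), (5, 1), (5, 3), (6, 2), (6, 4)}.
Total count |C(F_7)_aff| = 8.


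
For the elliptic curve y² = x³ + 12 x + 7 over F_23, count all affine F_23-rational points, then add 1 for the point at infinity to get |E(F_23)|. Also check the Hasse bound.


Affine points = {(2, 4), (2, 19), (3, 1), (3, 22), (4, 2), (4, 21), (5, 10), (5, 13), (9, 4), (9, 19), (10, 0), (12, 4), (12, 19), (17, 8), (17, 15), (18, 11), (18, 12), (20, 6), (20, 17)}; affine count = 19; |E(F_23)| = 20.

Discriminant check: Δ ∝ 4a³ + 27b² = 4·12³ + 27·7² = 4·1728 + 27·49 ≡ 1 (mod 23). Nonzero ⇒ E is nonsingular.
For each x ∈ F_23, compute rhs = x³ + 12·x + 7 mod 23, then count y ∈ F_23 with y² ≡ rhs.
  x = 0: rhs = 7, matching y values: none (0 points).
  x = 1: rhs = 20, matching y values: none (0 points).
  x = 2: rhs = 16, matching y values: 4, 19 (2 points).
  x = 3: rhs = 1, matching y values: 1, 22 (2 points).
  x = 4: rhs = 4, matching y values: 2, 21 (2 points).
  x = 5: rhs = 8, matching y values: 10, 13 (2 points).
  x = 6: rhs = 19, matching y values: none (0 points).
  x = 7: rhs = 20, matching y values: none (0 points).
  x = 8: rhs = 17, matching y values: none (0 points).
  x = 9: rhs = 16, matching y values: 4, 19 (2 points).
  x = 10: rhs = 0, matching y values: 0 (1 points).
  x = 11: rhs = 21, matching y values: none (0 points).
  x = 12: rhs = 16, matching y values: 4, 19 (2 points).
  x = 13: rhs = 14, matching y values: none (0 points).
  x = 14: rhs = 21, matching y values: none (0 points).
  x = 15: rhs = 20, matching y values: none (0 points).
  x = 16: rhs = 17, matching y values: none (0 points).
  x = 17: rhs = 18, matching y values: 8, 15 (2 points).
  x = 18: rhs = 6, matching y values: 11, 12 (2 points).
  x = 19: rhs = 10, matching y values: none (0 points).
  x = 20: rhs = 13, matching y values: 6, 17 (2 points).
  x = 21: rhs = 21, matching y values: none (0 points).
  x = 22: rhs = 17, matching y values: none (0 points).
Total affine count: 19.
Full point count |E(F_23)| = 19 + 1 = 20.
Hasse bound: |20 − (23+1)| = |-4| = 4 ≤ 2√23 ≈ 9.5917 ✓.


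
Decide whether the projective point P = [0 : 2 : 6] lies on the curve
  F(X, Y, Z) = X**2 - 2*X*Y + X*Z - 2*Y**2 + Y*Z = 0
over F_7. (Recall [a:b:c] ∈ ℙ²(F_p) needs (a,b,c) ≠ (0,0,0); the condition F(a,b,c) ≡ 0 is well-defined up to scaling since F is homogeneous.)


F(0,2,6) ≡ 4 (mod 7); P is NOT on the curve.

Evaluate F(0, 2, 6) term-by-term (mod 7).
  X**2 ↦ 1·0·1·1 = 0
  -2*X*Y ↦ -2·0·2·1 = 0
  X*Z ↦ 1·0·1·6 = 0
  -2*Y**2 ↦ -2·1·4·1 = -8
  Y*Z ↦ 1·1·2·6 = 12
Sum: F(0, 2, 6) = (0) + (0) + (0) + (-8) + (12) = 4.
Reducing mod 7: 4 ≡ 4 (mod 7).
Since F(a, b, c) ≡ 4 ≠ 0 (mod 7), P does NOT lie on the curve.


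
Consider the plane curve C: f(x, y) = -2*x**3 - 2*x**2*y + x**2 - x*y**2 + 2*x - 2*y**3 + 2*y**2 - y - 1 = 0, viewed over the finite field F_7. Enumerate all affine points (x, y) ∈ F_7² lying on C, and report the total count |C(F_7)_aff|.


Affine F_7-points: {(1, 0), (3, 2), (4, 0), (6, 0)}; count = 4.

For each of the 49 pairs (x, y) ∈ F_7², evaluate f(x, y) mod 7. Record the zeros.
  x = 0: [0↦6, 1↦5, 2↦3, 3↦2, 4↦4, 5↦4, 6↦4]  zeros at y ∈ ∅
  x = 1: [0↦0, 1↦3, 2↦3, 3↦2, 4↦2, 5↦5, 6↦6]  zeros at y ∈ {0}
  x = 2: [0↦5, 1↦1, 2↦6, 3↦1, 4↦2, 5↦4, 6↦2]  zeros at y ∈ ∅
  x = 3: [0↦2, 1↦1, 2↦0, 3↦1, 4↦6, 5↦3, 6↦1]  zeros at y ∈ {2}
  x = 4: [0↦0, 1↦5, 2↦1, 3↦4, 4↦2, 5↦4, 6↦5]  zeros at y ∈ {0}
  x = 5: [0↦1, 1↦1, 2↦4, 3↦5, 4↦6, 5↦2, 6↦2]  zeros at y ∈ ∅
  x = 6: [0↦0, 1↦5, 2↦4, 3↦6, 4↦6, 5↦6, 6↦1]  zeros at y ∈ {0}
Collecting zeros: affine points = {(1, 0), (3, 2), (4, 0), (6, 0)}.
Total count |C(F_7)_aff| = 4.


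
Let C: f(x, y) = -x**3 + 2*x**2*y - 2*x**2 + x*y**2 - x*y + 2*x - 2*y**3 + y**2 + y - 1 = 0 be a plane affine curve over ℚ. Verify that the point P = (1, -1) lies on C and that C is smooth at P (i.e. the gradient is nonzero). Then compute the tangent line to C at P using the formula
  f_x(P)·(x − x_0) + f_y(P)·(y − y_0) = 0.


Tangent line at P: -7*x - 8*y - 1 = 0.

Step 1: f(1, -1) = 0, so P lies on C.
Step 2: partial derivatives
  f_x(x, y) = -3*x**2 + 4*x*y - 4*x + y**2 - y + 2, f_y(x, y) = 2*x**2 + 2*x*y - x - 6*y**2 + 2*y + 1.
  f_x(P) = -7, f_y(P) = -8 (gradient nonzero, so P is smooth).
Step 3: tangent line at P: -7·(x − 1) + -8·(y − -1) = 0.
Expanding: -7*x - 8*y - 1 = 0.


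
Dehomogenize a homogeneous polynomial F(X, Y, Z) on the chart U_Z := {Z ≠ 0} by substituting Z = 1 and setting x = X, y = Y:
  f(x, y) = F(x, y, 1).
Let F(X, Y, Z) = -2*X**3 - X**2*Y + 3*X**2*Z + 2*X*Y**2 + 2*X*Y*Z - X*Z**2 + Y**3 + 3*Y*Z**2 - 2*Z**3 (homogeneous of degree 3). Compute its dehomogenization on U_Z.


f(x, y) = -2*x**3 - x**2*y + 3*x**2 + 2*x*y**2 + 2*x*y - x + y**3 + 3*y - 2

On U_Z we set Z = 1. Each monomial c·X^i·Y^j·Z^k in F becomes c·x^i·y^j·1^k = c·x^i·y^j.
Substituting Z = 1: F(X, Y, 1) = -2*x**3 - x**2*y + 3*x**2 + 2*x*y**2 + 2*x*y - x + y**3 + 3*y - 2.
Note: deg(f) ≤ deg(F) = 3; strict inequality happens when F is divisible by Z (lost terms).


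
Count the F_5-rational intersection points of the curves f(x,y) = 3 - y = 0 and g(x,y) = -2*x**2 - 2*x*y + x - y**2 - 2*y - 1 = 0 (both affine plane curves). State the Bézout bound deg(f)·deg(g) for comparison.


Common zeros: ∅; count = 0; Bézout bound = 2.

deg(f) = 1, deg(g) = 2, so Bézout bound = 2.
Scan x ∈ F_5. For each x, list the y ∈ F_5 with f(x, y) ≡ 0 and those with g(x, y) ≡ 0 (mod 5); the common zeros in that column are the intersection.
  x = 0: f ≡ 0 at y ∈ {3}; g ≡ 0 at y ∈ {4}; common: ∅.
  x = 1: f ≡ 0 at y ∈ {3}; g ≡ 0 at y ∈ ∅; common: ∅.
  x = 2: f ≡ 0 at y ∈ {3}; g ≡ 0 at y ∈ ∅; common: ∅.
  x = 3: f ≡ 0 at y ∈ {3}; g ≡ 0 at y ∈ {1}; common: ∅.
  x = 4: f ≡ 0 at y ∈ {3}; g ≡ 0 at y ∈ {1, 4}; common: ∅.
Collecting: common zeros = ∅, so the count is 0.
Comparison with the Bézout bound: 0 ≤ 2 = deg(f)·deg(g), as expected for curves with no common component (the affine F_5-count falls short of the bound because intersections may lie at infinity, over extension fields, or carry multiplicity).


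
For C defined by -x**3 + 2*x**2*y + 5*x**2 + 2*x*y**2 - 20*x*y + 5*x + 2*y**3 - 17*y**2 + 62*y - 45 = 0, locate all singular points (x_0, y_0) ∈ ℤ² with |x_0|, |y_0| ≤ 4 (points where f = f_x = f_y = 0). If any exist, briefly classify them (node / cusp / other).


Singular points: {(3, 2)}; classification: cusp.

Compute partial derivatives:
  f_x = -3*x**2 + 4*x*y + 10*x + 2*y**2 - 20*y + 5.
  f_y = 2*x**2 + 4*x*y - 20*x + 6*y**2 - 34*y + 62.
Scan x_0 ∈ {−4, ..., 4}. For each x_0, f_y(x_0, y) is a polynomial in y; find its integer roots y ∈ {−4, ..., 4}, then test f_x and f at those candidates.
  x = -4: f_y(-4, y) = 6*y**2 - 50*y + 174; no integer root y with |y| ≤ 4.
  x = -3: f_y(-3, y) = 6*y**2 - 46*y + 140; no integer root y with |y| ≤ 4.
  x = -2: f_y(-2, y) = 6*y**2 - 42*y + 110; no integer root y with |y| ≤ 4.
  x = -1: f_y(-1, y) = 6*y**2 - 38*y + 84; no integer root y with |y| ≤ 4.
  x = 0: f_y(0, y) = 6*y**2 - 34*y + 62; no integer root y with |y| ≤ 4.
  x = 1: f_y(1, y) = 6*y**2 - 30*y + 44; no integer root y with |y| ≤ 4.
  x = 2: f_y(2, y) = 6*y**2 - 26*y + 30; no integer root y with |y| ≤ 4.
  x = 3: f_y(3, y) = 6*y**2 - 22*y + 20; vanishes at y ∈ {2}. (3, 2): f_x = 0, f = 0 — SINGULAR.
  x = 4: f_y(4, y) = 6*y**2 - 18*y + 14; no integer root y with |y| ≤ 4.
Only singular point on the grid: (3, 2).
Classify: substitute x = 3 + u, y = 2 + v and expand: f = -u**3 + 2*u**2*v + 2*u*v**2 + 2*v**3 + v**2.
No constant or linear terms (consistent with a singular point). Quadratic part: v**2. Cubic part: -u**3 + 2*u**2*v + 2*u*v**2 + 2*v**3.
The quadratic part v**2 is a perfect square, so there is a single (double) tangent line v = 0, i.e. y = 2. Restricting the cubic part to that line (v = 0) leaves -u**3 ≠ 0, so f is not divisible by v and the branch is v² ≈ u**3 to lowest order — this is a cusp.
Classification: cusp.


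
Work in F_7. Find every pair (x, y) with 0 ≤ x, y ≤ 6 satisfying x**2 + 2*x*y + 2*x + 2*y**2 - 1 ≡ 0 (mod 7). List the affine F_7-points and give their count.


Affine F_7-points: {(0, 2), (0, 5), (1, 2), (1, 4), (2, 0), (2, 5), (3, 0), (3, 4)}; count = 8.

For each of the 49 pairs (x, y) ∈ F_7², evaluate f(x, y) mod 7. Record the zeros.
  x = 0: [0↦6, 1↦1, 2↦0, 3↦3, 4↦3, 5↦0, 6↦1]  zeros at y ∈ {2, 5}
  x = 1: [0↦2, 1↦6, 2↦0, 3↦5, 4↦0, 5↦6, 6↦2]  zeros at y ∈ {2, 4}
  x = 2: [0↦0, 1↦6, 2↦2, 3↦2, 4↦6, 5↦0, 6↦5]  zeros at y ∈ {0, 5}
  x = 3: [0↦0, 1↦1, 2↦6, 3↦1, 4↦0, 5↦3, 6↦3]  zeros at y ∈ {0, 4}
  x = 4: [0↦2, 1↦5, 2↦5, 3↦2, 4↦3, 5↦1, 6↦3]  zeros at y ∈ ∅
  x = 5: [0↦6, 1↦4, 2↦6, 3↦5, 4↦1, 5↦1, 6↦5]  zeros at y ∈ ∅
  x = 6: [0↦5, 1↦5, 2↦2, 3↦3, 4↦1, 5↦3, 6↦2]  zeros at y ∈ ∅
Collecting zeros: affine points = {(0, 2), (0, 5), (1, 2), (1, 4), (2, 0), (2, 5), (3, 0), (3, 4)}.
Total count |C(F_7)_aff| = 8.


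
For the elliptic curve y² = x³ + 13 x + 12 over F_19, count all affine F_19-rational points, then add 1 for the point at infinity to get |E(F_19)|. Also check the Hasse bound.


Affine points = {(1, 8), (1, 11), (7, 3), (7, 16), (8, 1), (8, 18), (11, 2), (11, 17), (17, 4), (17, 15), (18, 6), (18, 13)}; affine count = 12; |E(F_19)| = 13.

Discriminant check: Δ ∝ 4a³ + 27b² = 4·13³ + 27·12² = 4·2197 + 27·144 ≡ 3 (mod 19). Nonzero ⇒ E is nonsingular.
For each x ∈ F_19, compute rhs = x³ + 13·x + 12 mod 19, then count y ∈ F_19 with y² ≡ rhs.
  x = 0: rhs = 12, matching y values: none (0 points).
  x = 1: rhs = 7, matching y values: 8, 11 (2 points).
  x = 2: rhs = 8, matching y values: none (0 points).
  x = 3: rhs = 2, matching y values: none (0 points).
  x = 4: rhs = 14, matching y values: none (0 points).
  x = 5: rhs = 12, matching y values: none (0 points).
  x = 6: rhs = 2, matching y values: none (0 points).
  x = 7: rhs = 9, matching y values: 3, 16 (2 points).
  x = 8: rhs = 1, matching y values: 1, 18 (2 points).
  x = 9: rhs = 3, matching y values: none (0 points).
  x = 10: rhs = 2, matching y values: none (0 points).
  x = 11: rhs = 4, matching y values: 2, 17 (2 points).
  x = 12: rhs = 15, matching y values: none (0 points).
  x = 13: rhs = 3, matching y values: none (0 points).
  x = 14: rhs = 12, matching y values: none (0 points).
  x = 15: rhs = 10, matching y values: none (0 points).
  x = 16: rhs = 3, matching y values: none (0 points).
  x = 17: rhs = 16, matching y values: 4, 15 (2 points).
  x = 18: rhs = 17, matching y values: 6, 13 (2 points).
Total affine count: 12.
Full point count |E(F_19)| = 12 + 1 = 13.
Hasse bound: |13 − (19+1)| = |-7| = 7 ≤ 2√19 ≈ 8.7178 ✓.


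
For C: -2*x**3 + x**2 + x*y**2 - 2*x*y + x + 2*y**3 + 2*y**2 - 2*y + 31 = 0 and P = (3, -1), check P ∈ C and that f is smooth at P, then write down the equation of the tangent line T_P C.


Tangent line at P: -44*x - 12*y + 120 = 0.

Step 1: f(3, -1) = 0, so P lies on C.
Step 2: partial derivatives
  f_x(x, y) = -6*x**2 + 2*x + y**2 - 2*y + 1, f_y(x, y) = 2*x*y - 2*x + 6*y**2 + 4*y - 2.
  f_x(P) = -44, f_y(P) = -12 (gradient nonzero, so P is smooth).
Step 3: tangent line at P: -44·(x − 3) + -12·(y − -1) = 0.
Expanding: -44*x - 12*y + 120 = 0.


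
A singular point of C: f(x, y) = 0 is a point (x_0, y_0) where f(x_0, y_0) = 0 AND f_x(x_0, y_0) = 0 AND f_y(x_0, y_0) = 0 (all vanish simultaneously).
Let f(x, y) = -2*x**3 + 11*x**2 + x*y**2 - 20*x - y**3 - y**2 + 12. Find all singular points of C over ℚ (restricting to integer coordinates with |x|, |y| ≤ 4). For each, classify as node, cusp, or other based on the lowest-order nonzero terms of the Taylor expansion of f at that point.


Singular points: {(2, 0)}; classification: node.

Compute partial derivatives:
  f_x = -6*x**2 + 22*x + y**2 - 20.
  f_y = 2*x*y - 3*y**2 - 2*y.
Scan x_0 ∈ {−4, ..., 4}. For each x_0, f_y(x_0, y) is a polynomial in y; find its integer roots y ∈ {−4, ..., 4}, then test f_x and f at those candidates.
  x = -4: f_y(-4, y) = -3*y**2 - 10*y; vanishes at y ∈ {0}. (-4, 0): f_x = -204 ≠ 0.
  x = -3: f_y(-3, y) = -3*y**2 - 8*y; vanishes at y ∈ {0}. (-3, 0): f_x = -140 ≠ 0.
  x = -2: f_y(-2, y) = -3*y**2 - 6*y; vanishes at y ∈ {-2, 0}. (-2, -2): f_x = -84 ≠ 0; (-2, 0): f_x = -88 ≠ 0.
  x = -1: f_y(-1, y) = -3*y**2 - 4*y; vanishes at y ∈ {0}. (-1, 0): f_x = -48 ≠ 0.
  x = 0: f_y(0, y) = -3*y**2 - 2*y; vanishes at y ∈ {0}. (0, 0): f_x = -20 ≠ 0.
  x = 1: f_y(1, y) = -3*y**2; vanishes at y ∈ {0}. (1, 0): f_x = -4 ≠ 0.
  x = 2: f_y(2, y) = -3*y**2 + 2*y; vanishes at y ∈ {0}. (2, 0): f_x = 0, f = 0 — SINGULAR.
  x = 3: f_y(3, y) = -3*y**2 + 4*y; vanishes at y ∈ {0}. (3, 0): f_x = -8 ≠ 0.
  x = 4: f_y(4, y) = -3*y**2 + 6*y; vanishes at y ∈ {0, 2}. (4, 0): f_x = -28 ≠ 0; (4, 2): f_x = -24 ≠ 0.
Only singular point on the grid: (2, 0).
Classify: substitute x = 2 + u, y = 0 + v and expand: f = -2*u**3 - u**2 + u*v**2 - v**3 + v**2.
No constant or linear terms (consistent with a singular point). Quadratic part: -u**2 + v**2. Cubic part: -2*u**3 + u*v**2 - v**3.
The quadratic part v**2 - u**2 = (v − u)(v + u) splits into two distinct linear factors, so there are two distinct tangent lines y − 0 = ±(x − 2) — this is a node (ordinary double point).
Classification: node.


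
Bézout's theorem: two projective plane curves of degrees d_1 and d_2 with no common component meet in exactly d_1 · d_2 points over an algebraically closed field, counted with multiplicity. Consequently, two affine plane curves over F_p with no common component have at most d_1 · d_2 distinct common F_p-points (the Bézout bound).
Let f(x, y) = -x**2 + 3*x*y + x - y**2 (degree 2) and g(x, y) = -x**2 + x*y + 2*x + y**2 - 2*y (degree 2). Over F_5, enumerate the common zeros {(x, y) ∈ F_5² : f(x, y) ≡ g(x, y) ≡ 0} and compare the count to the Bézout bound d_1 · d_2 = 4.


Common zeros: {(0, 0)}; count = 1; Bézout bound = 4.

deg(f) = 2, deg(g) = 2, so Bézout bound = 4.
Scan x ∈ F_5. For each x, list the y ∈ F_5 with f(x, y) ≡ 0 and those with g(x, y) ≡ 0 (mod 5); the common zeros in that column are the intersection.
  x = 0: f ≡ 0 at y ∈ {0}; g ≡ 0 at y ∈ {0, 2}; common: {0}.
  x = 1: f ≡ 0 at y ∈ {0, 3}; g ≡ 0 at y ∈ ∅; common: ∅.
  x = 2: f ≡ 0 at y ∈ ∅; g ≡ 0 at y ∈ {0}; common: ∅.
  x = 3: f ≡ 0 at y ∈ ∅; g ≡ 0 at y ∈ ∅; common: ∅.
  x = 4: f ≡ 0 at y ∈ {3, 4}; g ≡ 0 at y ∈ {1, 2}; common: ∅.
Collecting: common zeros = {(0, 0)}, so the count is 1.
Comparison with the Bézout bound: 1 ≤ 4 = deg(f)·deg(g), as expected for curves with no common component (the affine F_5-count falls short of the bound because intersections may lie at infinity, over extension fields, or carry multiplicity).


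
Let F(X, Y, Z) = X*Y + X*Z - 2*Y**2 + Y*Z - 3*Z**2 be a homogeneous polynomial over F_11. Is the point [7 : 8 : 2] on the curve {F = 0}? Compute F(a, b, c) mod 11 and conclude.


F(7,8,2) ≡ 1 (mod 11); P is NOT on the curve.

Evaluate F(7, 8, 2) term-by-term (mod 11).
  X*Y ↦ 1·7·8·1 = 56
  X*Z ↦ 1·7·1·2 = 14
  -2*Y**2 ↦ -2·1·64·1 = -128
  Y*Z ↦ 1·1·8·2 = 16
  -3*Z**2 ↦ -3·1·1·4 = -12
Sum: F(7, 8, 2) = (56) + (14) + (-128) + (16) + (-12) = -54.
Reducing mod 11: -54 ≡ 1 (mod 11).
Since F(a, b, c) ≡ 1 ≠ 0 (mod 11), P does NOT lie on the curve.


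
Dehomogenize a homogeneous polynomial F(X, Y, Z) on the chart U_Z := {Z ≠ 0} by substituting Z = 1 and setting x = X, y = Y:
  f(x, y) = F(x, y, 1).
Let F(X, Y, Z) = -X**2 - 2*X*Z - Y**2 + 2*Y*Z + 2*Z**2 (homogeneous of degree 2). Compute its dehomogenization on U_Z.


f(x, y) = -x**2 - 2*x - y**2 + 2*y + 2

On U_Z we set Z = 1. Each monomial c·X^i·Y^j·Z^k in F becomes c·x^i·y^j·1^k = c·x^i·y^j.
Substituting Z = 1: F(X, Y, 1) = -x**2 - 2*x - y**2 + 2*y + 2.
Note: deg(f) ≤ deg(F) = 2; strict inequality happens when F is divisible by Z (lost terms).


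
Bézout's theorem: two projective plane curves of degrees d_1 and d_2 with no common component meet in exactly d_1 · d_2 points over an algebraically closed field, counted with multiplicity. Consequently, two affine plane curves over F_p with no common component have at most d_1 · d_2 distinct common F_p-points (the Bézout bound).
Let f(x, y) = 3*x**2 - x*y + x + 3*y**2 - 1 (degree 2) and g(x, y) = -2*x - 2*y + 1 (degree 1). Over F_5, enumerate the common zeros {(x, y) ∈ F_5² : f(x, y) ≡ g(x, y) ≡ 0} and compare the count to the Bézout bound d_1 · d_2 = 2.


Common zeros: ∅; count = 0; Bézout bound = 2.

deg(f) = 2, deg(g) = 1, so Bézout bound = 2.
Scan x ∈ F_5. For each x, list the y ∈ F_5 with f(x, y) ≡ 0 and those with g(x, y) ≡ 0 (mod 5); the common zeros in that column are the intersection.
  x = 0: f ≡ 0 at y ∈ ∅; g ≡ 0 at y ∈ {3}; common: ∅.
  x = 1: f ≡ 0 at y ∈ {1}; g ≡ 0 at y ∈ {2}; common: ∅.
  x = 2: f ≡ 0 at y ∈ ∅; g ≡ 0 at y ∈ {1}; common: ∅.
  x = 3: f ≡ 0 at y ∈ {2, 4}; g ≡ 0 at y ∈ {0}; common: ∅.
  x = 4: f ≡ 0 at y ∈ {1, 2}; g ≡ 0 at y ∈ {4}; common: ∅.
Collecting: common zeros = ∅, so the count is 0.
Comparison with the Bézout bound: 0 ≤ 2 = deg(f)·deg(g), as expected for curves with no common component (the affine F_5-count falls short of the bound because intersections may lie at infinity, over extension fields, or carry multiplicity).


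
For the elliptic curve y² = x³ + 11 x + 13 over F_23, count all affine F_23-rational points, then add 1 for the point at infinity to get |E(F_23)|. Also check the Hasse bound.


Affine points = {(0, 6), (0, 17), (1, 5), (1, 18), (3, 2), (3, 21), (4, 11), (4, 12), (5, 3), (5, 20), (9, 6), (9, 17), (11, 4), (11, 19), (14, 6), (14, 17), (21, 11), (21, 12), (22, 1), (22, 22)}; affine count = 20; |E(F_23)| = 21.

Discriminant check: Δ ∝ 4a³ + 27b² = 4·11³ + 27·13² = 4·1331 + 27·169 ≡ 20 (mod 23). Nonzero ⇒ E is nonsingular.
For each x ∈ F_23, compute rhs = x³ + 11·x + 13 mod 23, then count y ∈ F_23 with y² ≡ rhs.
  x = 0: rhs = 13, matching y values: 6, 17 (2 points).
  x = 1: rhs = 2, matching y values: 5, 18 (2 points).
  x = 2: rhs = 20, matching y values: none (0 points).
  x = 3: rhs = 4, matching y values: 2, 21 (2 points).
  x = 4: rhs = 6, matching y values: 11, 12 (2 points).
  x = 5: rhs = 9, matching y values: 3, 20 (2 points).
  x = 6: rhs = 19, matching y values: none (0 points).
  x = 7: rhs = 19, matching y values: none (0 points).
  x = 8: rhs = 15, matching y values: none (0 points).
  x = 9: rhs = 13, matching y values: 6, 17 (2 points).
  x = 10: rhs = 19, matching y values: none (0 points).
  x = 11: rhs = 16, matching y values: 4, 19 (2 points).
  x = 12: rhs = 10, matching y values: none (0 points).
  x = 13: rhs = 7, matching y values: none (0 points).
  x = 14: rhs = 13, matching y values: 6, 17 (2 points).
  x = 15: rhs = 11, matching y values: none (0 points).
  x = 16: rhs = 7, matching y values: none (0 points).
  x = 17: rhs = 7, matching y values: none (0 points).
  x = 18: rhs = 17, matching y values: none (0 points).
  x = 19: rhs = 20, matching y values: none (0 points).
  x = 20: rhs = 22, matching y values: none (0 points).
  x = 21: rhs = 6, matching y values: 11, 12 (2 points).
  x = 22: rhs = 1, matching y values: 1, 22 (2 points).
Total affine count: 20.
Full point count |E(F_23)| = 20 + 1 = 21.
Hasse bound: |21 − (23+1)| = |-3| = 3 ≤ 2√23 ≈ 9.5917 ✓.


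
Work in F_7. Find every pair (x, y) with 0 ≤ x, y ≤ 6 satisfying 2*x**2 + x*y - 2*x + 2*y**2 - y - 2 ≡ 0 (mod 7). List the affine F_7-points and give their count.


Affine F_7-points: {(1, 1), (1, 6), (3, 1), (3, 5), (4, 3), (4, 6), (6, 3), (6, 5)}; count = 8.

For each of the 49 pairs (x, y) ∈ F_7², evaluate f(x, y) mod 7. Record the zeros.
  x = 0: [0↦5, 1↦6, 2↦4, 3↦6, 4↦5, 5↦1, 6↦1]  zeros at y ∈ ∅
  x = 1: [0↦5, 1↦0, 2↦6, 3↦2, 4↦2, 5↦6, 6↦0]  zeros at y ∈ {1, 6}
  x = 2: [0↦2, 1↦5, 2↦5, 3↦2, 4↦3, 5↦1, 6↦3]  zeros at y ∈ ∅
  x = 3: [0↦3, 1↦0, 2↦1, 3↦6, 4↦1, 5↦0, 6↦3]  zeros at y ∈ {1, 5}
  x = 4: [0↦1, 1↦6, 2↦1, 3↦0, 4↦3, 5↦3, 6↦0]  zeros at y ∈ {3, 6}
  x = 5: [0↦3, 1↦2, 2↦5, 3↦5, 4↦2, 5↦3, 6↦1]  zeros at y ∈ ∅
  x = 6: [0↦2, 1↦2, 2↦6, 3↦0, 4↦5, 5↦0, 6↦6]  zeros at y ∈ {3, 5}
Collecting zeros: affine points = {(1, 1), (1, 6), (3, 1), (3, 5), (4, 3), (4, 6), (6, 3), (6, 5)}.
Total count |C(F_7)_aff| = 8.


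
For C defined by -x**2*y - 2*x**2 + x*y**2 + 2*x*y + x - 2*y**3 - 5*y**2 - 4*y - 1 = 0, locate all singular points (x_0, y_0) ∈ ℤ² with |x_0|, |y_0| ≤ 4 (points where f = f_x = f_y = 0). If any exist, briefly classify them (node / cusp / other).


Singular points: {(0, -1)}; classification: node.

Compute partial derivatives:
  f_x = -2*x*y - 4*x + y**2 + 2*y + 1.
  f_y = -x**2 + 2*x*y + 2*x - 6*y**2 - 10*y - 4.
Scan x_0 ∈ {−4, ..., 4}. For each x_0, f_y(x_0, y) is a polynomial in y; find its integer roots y ∈ {−4, ..., 4}, then test f_x and f at those candidates.
  x = -4: f_y(-4, y) = -6*y**2 - 18*y - 28; no integer root y with |y| ≤ 4.
  x = -3: f_y(-3, y) = -6*y**2 - 16*y - 19; no integer root y with |y| ≤ 4.
  x = -2: f_y(-2, y) = -6*y**2 - 14*y - 12; no integer root y with |y| ≤ 4.
  x = -1: f_y(-1, y) = -6*y**2 - 12*y - 7; no integer root y with |y| ≤ 4.
  x = 0: f_y(0, y) = -6*y**2 - 10*y - 4; vanishes at y ∈ {-1}. (0, -1): f_x = 0, f = 0 — SINGULAR.
  x = 1: f_y(1, y) = -6*y**2 - 8*y - 3; no integer root y with |y| ≤ 4.
  x = 2: f_y(2, y) = -6*y**2 - 6*y - 4; no integer root y with |y| ≤ 4.
  x = 3: f_y(3, y) = -6*y**2 - 4*y - 7; no integer root y with |y| ≤ 4.
  x = 4: f_y(4, y) = -6*y**2 - 2*y - 12; no integer root y with |y| ≤ 4.
Only singular point on the grid: (0, -1).
Classify: substitute x = 0 + u, y = -1 + v and expand: f = -u**2*v - u**2 + u*v**2 - 2*v**3 + v**2.
No constant or linear terms (consistent with a singular point). Quadratic part: -u**2 + v**2. Cubic part: -u**2*v + u*v**2 - 2*v**3.
The quadratic part v**2 - u**2 = (v − u)(v + u) splits into two distinct linear factors, so there are two distinct tangent lines y − -1 = ±(x − 0) — this is a node (ordinary double point).
Classification: node.


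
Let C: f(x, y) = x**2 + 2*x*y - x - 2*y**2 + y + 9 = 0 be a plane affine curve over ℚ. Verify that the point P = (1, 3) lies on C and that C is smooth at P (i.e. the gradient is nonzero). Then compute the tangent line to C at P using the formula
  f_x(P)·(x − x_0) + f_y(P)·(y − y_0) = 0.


Tangent line at P: 7*x - 9*y + 20 = 0.

Step 1: f(1, 3) = 0, so P lies on C.
Step 2: partial derivatives
  f_x(x, y) = 2*x + 2*y - 1, f_y(x, y) = 2*x - 4*y + 1.
  f_x(P) = 7, f_y(P) = -9 (gradient nonzero, so P is smooth).
Step 3: tangent line at P: 7·(x − 1) + -9·(y − 3) = 0.
Expanding: 7*x - 9*y + 20 = 0.


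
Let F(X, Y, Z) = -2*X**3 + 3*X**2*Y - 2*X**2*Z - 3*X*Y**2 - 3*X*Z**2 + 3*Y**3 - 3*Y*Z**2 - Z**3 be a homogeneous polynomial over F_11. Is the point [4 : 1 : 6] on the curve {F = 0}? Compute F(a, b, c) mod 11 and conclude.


F(4,1,6) ≡ 8 (mod 11); P is NOT on the curve.

Evaluate F(4, 1, 6) term-by-term (mod 11).
  -2*X**3 ↦ -2·64·1·1 = -128
  3*X**2*Y ↦ 3·16·1·1 = 48
  -2*X**2*Z ↦ -2·16·1·6 = -192
  -3*X*Y**2 ↦ -3·4·1·1 = -12
  -3*X*Z**2 ↦ -3·4·1·36 = -432
  3*Y**3 ↦ 3·1·1·1 = 3
  -3*Y*Z**2 ↦ -3·1·1·36 = -108
  -Z**3 ↦ -1·1·1·216 = -216
Sum: F(4, 1, 6) = (-128) + (48) + (-192) + (-12) + (-432) + (3) + (-108) + (-216) = -1037.
Reducing mod 11: -1037 ≡ 8 (mod 11).
Since F(a, b, c) ≡ 8 ≠ 0 (mod 11), P does NOT lie on the curve.


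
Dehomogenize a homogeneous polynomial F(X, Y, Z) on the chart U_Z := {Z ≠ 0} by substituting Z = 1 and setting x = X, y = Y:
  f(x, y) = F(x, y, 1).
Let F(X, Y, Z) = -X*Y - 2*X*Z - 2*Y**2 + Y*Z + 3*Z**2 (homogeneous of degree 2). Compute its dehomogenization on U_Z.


f(x, y) = -x*y - 2*x - 2*y**2 + y + 3

On U_Z we set Z = 1. Each monomial c·X^i·Y^j·Z^k in F becomes c·x^i·y^j·1^k = c·x^i·y^j.
Substituting Z = 1: F(X, Y, 1) = -x*y - 2*x - 2*y**2 + y + 3.
Note: deg(f) ≤ deg(F) = 2; strict inequality happens when F is divisible by Z (lost terms).
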